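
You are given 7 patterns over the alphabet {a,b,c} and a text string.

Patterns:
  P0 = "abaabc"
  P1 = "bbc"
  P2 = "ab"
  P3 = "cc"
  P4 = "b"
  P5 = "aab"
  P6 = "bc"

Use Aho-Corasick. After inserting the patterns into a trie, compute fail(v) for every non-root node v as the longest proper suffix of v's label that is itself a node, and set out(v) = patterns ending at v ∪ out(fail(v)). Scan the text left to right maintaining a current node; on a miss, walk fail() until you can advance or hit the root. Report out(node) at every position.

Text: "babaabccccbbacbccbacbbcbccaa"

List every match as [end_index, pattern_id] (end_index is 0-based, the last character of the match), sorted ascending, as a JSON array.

Construct AC machine:
Trie (insert patterns):
  0='ε' goto a→1 b→7 c→10
  1='a' goto a→12 b→2
  2='ab' goto a→3  ←P2
  3='aba' goto a→4
  4='abaa' goto b→5
  5='abaab' goto c→6
  6='abaabc' goto ·  ←P0
  7='b' goto b→8 c→14  ←P4
  8='bb' goto c→9
  9='bbc' goto ·  ←P1
  10='c' goto c→11
  11='cc' goto ·  ←P3
  12='aa' goto b→13
  13='aab' goto ·  ←P5
  14='bc' goto ·  ←P6

Failure links (BFS by depth):
  fail(1) 'a': from fail(0)=0 chase 'a': 0 ⇒ 0;  out=∅∪out(0)=∅
  fail(7) 'b': from fail(0)=0 chase 'b': 0 ⇒ 0;  out={4}∪out(0)={4}
  fail(10) 'c': from fail(0)=0 chase 'c': 0 ⇒ 0;  out=∅∪out(0)=∅
  fail(2) 'ab': from fail(1)=0 chase 'b': 0 ⇒ 7;  out={2}∪out(7)={2,4}
  fail(8) 'bb': from fail(7)=0 chase 'b': 0 ⇒ 7;  out=∅∪out(7)={4}
  fail(11) 'cc': from fail(10)=0 chase 'c': 0 ⇒ 10;  out={3}∪out(10)={3}
  fail(12) 'aa': from fail(1)=0 chase 'a': 0 ⇒ 1;  out=∅∪out(1)=∅
  fail(14) 'bc': from fail(7)=0 chase 'c': 0 ⇒ 10;  out={6}∪out(10)={6}
  fail(3) 'aba': from fail(2)=7 chase 'a': 7→0 ⇒ 1;  out=∅∪out(1)=∅
  fail(9) 'bbc': from fail(8)=7 chase 'c': 7 ⇒ 14;  out={1}∪out(14)={1,6}
  fail(13) 'aab': from fail(12)=1 chase 'b': 1 ⇒ 2;  out={5}∪out(2)={2,4,5}
  fail(4) 'abaa': from fail(3)=1 chase 'a': 1 ⇒ 12;  out=∅∪out(12)=∅
  fail(5) 'abaab': from fail(4)=12 chase 'b': 12 ⇒ 13;  out=∅∪out(13)={2,4,5}
  fail(6) 'abaabc': from fail(5)=13 chase 'c': 13→2→7 ⇒ 14;  out={0}∪out(14)={0,6}

Scan:
[0] read 'b'  n0⇒n7  emit P4@[0:0]
[1] read 'a'  n7⇒n1 (fail-walked)
[2] read 'b'  n1⇒n2  emit P2@[1:2],P4@[2:2]
[3] read 'a'  n2⇒n3
[4] read 'a'  n3⇒n4
[5] read 'b'  n4⇒n5  emit P2@[4:5],P4@[5:5],P5@[3:5]
[6] read 'c'  n5⇒n6  emit P0@[1:6],P6@[5:6]
[7] read 'c'  n6⇒n11 (fail-walked)  emit P3@[6:7]
[8] read 'c'  n11⇒n11 (fail-walked)  emit P3@[7:8]
[9] read 'c'  n11⇒n11 (fail-walked)  emit P3@[8:9]
[10] read 'b'  n11⇒n7 (fail-walked)  emit P4@[10:10]
[11] read 'b'  n7⇒n8  emit P4@[11:11]
[12] read 'a'  n8⇒n1 (fail-walked)
[13] read 'c'  n1⇒n10 (fail-walked)
[14] read 'b'  n10⇒n7 (fail-walked)  emit P4@[14:14]
[15] read 'c'  n7⇒n14  emit P6@[14:15]
[16] read 'c'  n14⇒n11 (fail-walked)  emit P3@[15:16]
[17] read 'b'  n11⇒n7 (fail-walked)  emit P4@[17:17]
[18] read 'a'  n7⇒n1 (fail-walked)
[19] read 'c'  n1⇒n10 (fail-walked)
[20] read 'b'  n10⇒n7 (fail-walked)  emit P4@[20:20]
[21] read 'b'  n7⇒n8  emit P4@[21:21]
[22] read 'c'  n8⇒n9  emit P1@[20:22],P6@[21:22]
[23] read 'b'  n9⇒n7 (fail-walked)  emit P4@[23:23]
[24] read 'c'  n7⇒n14  emit P6@[23:24]
[25] read 'c'  n14⇒n11 (fail-walked)  emit P3@[24:25]
[26] read 'a'  n11⇒n1 (fail-walked)
[27] read 'a'  n1⇒n12

Result: [[0,4],[2,2],[2,4],[5,2],[5,4],[5,5],[6,0],[6,6],[7,3],[8,3],[9,3],[10,4],[11,4],[14,4],[15,6],[16,3],[17,4],[20,4],[21,4],[22,1],[22,6],[23,4],[24,6],[25,3]]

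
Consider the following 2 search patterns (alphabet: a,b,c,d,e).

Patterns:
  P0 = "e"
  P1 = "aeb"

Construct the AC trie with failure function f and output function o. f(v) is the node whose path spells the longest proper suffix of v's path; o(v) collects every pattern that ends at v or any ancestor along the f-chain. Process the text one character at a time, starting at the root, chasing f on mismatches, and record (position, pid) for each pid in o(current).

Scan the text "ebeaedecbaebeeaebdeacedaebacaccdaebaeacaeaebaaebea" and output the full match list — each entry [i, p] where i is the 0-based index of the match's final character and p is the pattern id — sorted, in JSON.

Build:
Trie nodes:
  n0 'ε': a→2 e→1
  n1 'e': ·  [P0 ends]
  n2 'a': e→3
  n3 'ae': b→4
  n4 'aeb': ·  [P1 ends]

Failure links (BFS by depth):
  fail(1) 'e': from fail(0)=0 chase 'e': 0 ⇒ 0;  out={0}∪out(0)={0}
  fail(2) 'a': from fail(0)=0 chase 'a': 0 ⇒ 0;  out=∅∪out(0)=∅
  fail(3) 'ae': from fail(2)=0 chase 'e': 0 ⇒ 1;  out=∅∪out(1)={0}
  fail(4) 'aeb': from fail(3)=1 chase 'b': 1→0 ⇒ 0;  out={1}∪out(0)={1}

Text stream:
[0] read 'e'  n0⇒n1  emit P0@[0:0]
[1] read 'b'  n1⇒n0 ·f
[2] read 'e'  n0⇒n1  emit P0@[2:2]
[3] read 'a'  n1⇒n2 ·f
[4] read 'e'  n2⇒n3  emit P0@[4:4]
[5] read 'd'  n3⇒n0 ·f
[6] read 'e'  n0⇒n1  emit P0@[6:6]
[7] read 'c'  n1⇒n0 ·f
[8] read 'b'  n0⇒n0
[9] read 'a'  n0⇒n2
[10] read 'e'  n2⇒n3  emit P0@[10:10]
[11] read 'b'  n3⇒n4  emit P1@[9:11]
[12] read 'e'  n4⇒n1 ·f  emit P0@[12:12]
[13] read 'e'  n1⇒n1 ·f  emit P0@[13:13]
[14] read 'a'  n1⇒n2 ·f
[15] read 'e'  n2⇒n3  emit P0@[15:15]
[16] read 'b'  n3⇒n4  emit P1@[14:16]
[17] read 'd'  n4⇒n0 ·f
[18] read 'e'  n0⇒n1  emit P0@[18:18]
[19] read 'a'  n1⇒n2 ·f
[20] read 'c'  n2⇒n0 ·f
[21] read 'e'  n0⇒n1  emit P0@[21:21]
[22] read 'd'  n1⇒n0 ·f
[23] read 'a'  n0⇒n2
[24] read 'e'  n2⇒n3  emit P0@[24:24]
[25] read 'b'  n3⇒n4  emit P1@[23:25]
[26] read 'a'  n4⇒n2 ·f
[27] read 'c'  n2⇒n0 ·f
[28] read 'a'  n0⇒n2
[29] read 'c'  n2⇒n0 ·f
[30] read 'c'  n0⇒n0
[31] read 'd'  n0⇒n0
[32] read 'a'  n0⇒n2
[33] read 'e'  n2⇒n3  emit P0@[33:33]
[34] read 'b'  n3⇒n4  emit P1@[32:34]
[35] read 'a'  n4⇒n2 ·f
[36] read 'e'  n2⇒n3  emit P0@[36:36]
[37] read 'a'  n3⇒n2 ·f
[38] read 'c'  n2⇒n0 ·f
[39] read 'a'  n0⇒n2
[40] read 'e'  n2⇒n3  emit P0@[40:40]
[41] read 'a'  n3⇒n2 ·f
[42] read 'e'  n2⇒n3  emit P0@[42:42]
[43] read 'b'  n3⇒n4  emit P1@[41:43]
[44] read 'a'  n4⇒n2 ·f
[45] read 'a'  n2⇒n2 ·f
[46] read 'e'  n2⇒n3  emit P0@[46:46]
[47] read 'b'  n3⇒n4  emit P1@[45:47]
[48] read 'e'  n4⇒n1 ·f  emit P0@[48:48]
[49] read 'a'  n1⇒n2 ·f

Matches: [[0,0],[2,0],[4,0],[6,0],[10,0],[11,1],[12,0],[13,0],[15,0],[16,1],[18,0],[21,0],[24,0],[25,1],[33,0],[34,1],[36,0],[40,0],[42,0],[43,1],[46,0],[47,1],[48,0]]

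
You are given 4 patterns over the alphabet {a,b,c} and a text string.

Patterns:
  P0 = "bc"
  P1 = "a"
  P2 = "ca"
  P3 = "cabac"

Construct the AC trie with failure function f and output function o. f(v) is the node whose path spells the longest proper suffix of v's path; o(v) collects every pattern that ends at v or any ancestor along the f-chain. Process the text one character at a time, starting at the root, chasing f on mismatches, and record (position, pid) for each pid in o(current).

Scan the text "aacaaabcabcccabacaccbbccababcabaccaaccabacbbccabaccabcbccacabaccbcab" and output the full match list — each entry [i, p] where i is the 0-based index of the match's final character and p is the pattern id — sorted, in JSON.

Construct AC machine:
Trie nodes:
  0='ε' goto a→3 b→1 c→4
  1='b' goto c→2
  2='bc' goto ·  ←P0
  3='a' goto ·  ←P1
  4='c' goto a→5
  5='ca' goto b→6  ←P2
  6='cab' goto a→7
  7='caba' goto c→8
  8='cabac' goto ·  ←P3

BFS fail/out derivation:
  n1('b'): parent n0 fail=0; on 'b' 0 → fail=0;  out ∅∪∅=∅
  n3('a'): parent n0 fail=0; on 'a' 0 → fail=0;  out {1}∪∅={1}
  n4('c'): parent n0 fail=0; on 'c' 0 → fail=0;  out ∅∪∅=∅
  n2('bc'): parent n1 fail=0; on 'c' 0 → fail=4;  out {0}∪∅={0}
  n5('ca'): parent n4 fail=0; on 'a' 0 → fail=3;  out {2}∪{1}={1,2}
  n6('cab'): parent n5 fail=3; on 'b' 3→0 → fail=1;  out ∅∪∅=∅
  n7('caba'): parent n6 fail=1; on 'a' 1→0 → fail=3;  out ∅∪{1}={1}
  n8('cabac'): parent n7 fail=3; on 'c' 3→0 → fail=4;  out {3}∪∅={3}

Run:
[0] read 'a'  n0⇒n3  → match P1@[0:0]
[1] read 'a'  n3⇒n3 (fail-walked)  → match P1@[1:1]
[2] read 'c'  n3⇒n4 (fail-walked)
[3] read 'a'  n4⇒n5  → match P1@[3:3],P2@[2:3]
[4] read 'a'  n5⇒n3 (fail-walked)  → match P1@[4:4]
[5] read 'a'  n3⇒n3 (fail-walked)  → match P1@[5:5]
[6] read 'b'  n3⇒n1 (fail-walked)
[7] read 'c'  n1⇒n2  → match P0@[6:7]
[8] read 'a'  n2⇒n5 (fail-walked)  → match P1@[8:8],P2@[7:8]
[9] read 'b'  n5⇒n6
[10] read 'c'  n6⇒n2 (fail-walked)  → match P0@[9:10]
[11] read 'c'  n2⇒n4 (fail-walked)
[12] read 'c'  n4⇒n4 (fail-walked)
[13] read 'a'  n4⇒n5  → match P1@[13:13],P2@[12:13]
[14] read 'b'  n5⇒n6
[15] read 'a'  n6⇒n7  → match P1@[15:15]
[16] read 'c'  n7⇒n8  → match P3@[12:16]
[17] read 'a'  n8⇒n5 (fail-walked)  → match P1@[17:17],P2@[16:17]
[18] read 'c'  n5⇒n4 (fail-walked)
[19] read 'c'  n4⇒n4 (fail-walked)
[20] read 'b'  n4⇒n1 (fail-walked)
[21] read 'b'  n1⇒n1 (fail-walked)
[22] read 'c'  n1⇒n2  → match P0@[21:22]
[23] read 'c'  n2⇒n4 (fail-walked)
[24] read 'a'  n4⇒n5  → match P1@[24:24],P2@[23:24]
[25] read 'b'  n5⇒n6
[26] read 'a'  n6⇒n7  → match P1@[26:26]
[27] read 'b'  n7⇒n1 (fail-walked)
[28] read 'c'  n1⇒n2  → match P0@[27:28]
[29] read 'a'  n2⇒n5 (fail-walked)  → match P1@[29:29],P2@[28:29]
[30] read 'b'  n5⇒n6
[31] read 'a'  n6⇒n7  → match P1@[31:31]
[32] read 'c'  n7⇒n8  → match P3@[28:32]
[33] read 'c'  n8⇒n4 (fail-walked)
[34] read 'a'  n4⇒n5  → match P1@[34:34],P2@[33:34]
[35] read 'a'  n5⇒n3 (fail-walked)  → match P1@[35:35]
[36] read 'c'  n3⇒n4 (fail-walked)
[37] read 'c'  n4⇒n4 (fail-walked)
[38] read 'a'  n4⇒n5  → match P1@[38:38],P2@[37:38]
[39] read 'b'  n5⇒n6
[40] read 'a'  n6⇒n7  → match P1@[40:40]
[41] read 'c'  n7⇒n8  → match P3@[37:41]
[42] read 'b'  n8⇒n1 (fail-walked)
[43] read 'b'  n1⇒n1 (fail-walked)
[44] read 'c'  n1⇒n2  → match P0@[43:44]
[45] read 'c'  n2⇒n4 (fail-walked)
[46] read 'a'  n4⇒n5  → match P1@[46:46],P2@[45:46]
[47] read 'b'  n5⇒n6
[48] read 'a'  n6⇒n7  → match P1@[48:48]
[49] read 'c'  n7⇒n8  → match P3@[45:49]
[50] read 'c'  n8⇒n4 (fail-walked)
[51] read 'a'  n4⇒n5  → match P1@[51:51],P2@[50:51]
[52] read 'b'  n5⇒n6
[53] read 'c'  n6⇒n2 (fail-walked)  → match P0@[52:53]
[54] read 'b'  n2⇒n1 (fail-walked)
[55] read 'c'  n1⇒n2  → match P0@[54:55]
[56] read 'c'  n2⇒n4 (fail-walked)
[57] read 'a'  n4⇒n5  → match P1@[57:57],P2@[56:57]
[58] read 'c'  n5⇒n4 (fail-walked)
[59] read 'a'  n4⇒n5  → match P1@[59:59],P2@[58:59]
[60] read 'b'  n5⇒n6
[61] read 'a'  n6⇒n7  → match P1@[61:61]
[62] read 'c'  n7⇒n8  → match P3@[58:62]
[63] read 'c'  n8⇒n4 (fail-walked)
[64] read 'b'  n4⇒n1 (fail-walked)
[65] read 'c'  n1⇒n2  → match P0@[64:65]
[66] read 'a'  n2⇒n5 (fail-walked)  → match P1@[66:66],P2@[65:66]
[67] read 'b'  n5⇒n6

Matches: [[0,1],[1,1],[3,1],[3,2],[4,1],[5,1],[7,0],[8,1],[8,2],[10,0],[13,1],[13,2],[15,1],[16,3],[17,1],[17,2],[22,0],[24,1],[24,2],[26,1],[28,0],[29,1],[29,2],[31,1],[32,3],[34,1],[34,2],[35,1],[38,1],[38,2],[40,1],[41,3],[44,0],[46,1],[46,2],[48,1],[49,3],[51,1],[51,2],[53,0],[55,0],[57,1],[57,2],[59,1],[59,2],[61,1],[62,3],[65,0],[66,1],[66,2]]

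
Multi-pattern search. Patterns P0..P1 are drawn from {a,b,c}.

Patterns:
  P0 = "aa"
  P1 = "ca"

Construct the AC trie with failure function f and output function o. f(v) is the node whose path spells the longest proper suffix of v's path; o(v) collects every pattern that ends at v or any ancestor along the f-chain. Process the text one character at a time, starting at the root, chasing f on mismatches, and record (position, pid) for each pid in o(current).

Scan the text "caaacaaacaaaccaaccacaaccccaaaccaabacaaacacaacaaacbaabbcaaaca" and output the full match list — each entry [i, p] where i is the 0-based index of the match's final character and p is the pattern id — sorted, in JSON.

Build automaton:
Trie nodes:
  0='ε' goto a→1 c→3
  1='a' goto a→2
  2='aa' goto ·  [P0 ends]
  3='c' goto a→4
  4='ca' goto ·  [P1 ends]

Failure links (BFS by depth):
  n1('a'): parent n0 fail=0; on 'a' 0 → fail=0;  out ∅∪∅=∅
  n3('c'): parent n0 fail=0; on 'c' 0 → fail=0;  out ∅∪∅=∅
  n2('aa'): parent n1 fail=0; on 'a' 0 → fail=1;  out {0}∪∅={0}
  n4('ca'): parent n3 fail=0; on 'a' 0 → fail=1;  out {1}∪∅={1}

Scan:
pos 0 'c': at 3
pos 1 'a': at 4  → match P1@[0:1]
pos 2 'a': at 2 (via fail)  → match P0@[1:2]
pos 3 'a': at 2 (via fail)  → match P0@[2:3]
pos 4 'c': at 3 (via fail)
pos 5 'a': at 4  → match P1@[4:5]
pos 6 'a': at 2 (via fail)  → match P0@[5:6]
pos 7 'a': at 2 (via fail)  → match P0@[6:7]
pos 8 'c': at 3 (via fail)
pos 9 'a': at 4  → match P1@[8:9]
pos 10 'a': at 2 (via fail)  → match P0@[9:10]
pos 11 'a': at 2 (via fail)  → match P0@[10:11]
pos 12 'c': at 3 (via fail)
pos 13 'c': at 3 (via fail)
pos 14 'a': at 4  → match P1@[13:14]
pos 15 'a': at 2 (via fail)  → match P0@[14:15]
pos 16 'c': at 3 (via fail)
pos 17 'c': at 3 (via fail)
pos 18 'a': at 4  → match P1@[17:18]
pos 19 'c': at 3 (via fail)
pos 20 'a': at 4  → match P1@[19:20]
pos 21 'a': at 2 (via fail)  → match P0@[20:21]
pos 22 'c': at 3 (via fail)
pos 23 'c': at 3 (via fail)
pos 24 'c': at 3 (via fail)
pos 25 'c': at 3 (via fail)
pos 26 'a': at 4  → match P1@[25:26]
pos 27 'a': at 2 (via fail)  → match P0@[26:27]
pos 28 'a': at 2 (via fail)  → match P0@[27:28]
pos 29 'c': at 3 (via fail)
pos 30 'c': at 3 (via fail)
pos 31 'a': at 4  → match P1@[30:31]
pos 32 'a': at 2 (via fail)  → match P0@[31:32]
pos 33 'b': at 0 (via fail)
pos 34 'a': at 1
pos 35 'c': at 3 (via fail)
pos 36 'a': at 4  → match P1@[35:36]
pos 37 'a': at 2 (via fail)  → match P0@[36:37]
pos 38 'a': at 2 (via fail)  → match P0@[37:38]
pos 39 'c': at 3 (via fail)
pos 40 'a': at 4  → match P1@[39:40]
pos 41 'c': at 3 (via fail)
pos 42 'a': at 4  → match P1@[41:42]
pos 43 'a': at 2 (via fail)  → match P0@[42:43]
pos 44 'c': at 3 (via fail)
pos 45 'a': at 4  → match P1@[44:45]
pos 46 'a': at 2 (via fail)  → match P0@[45:46]
pos 47 'a': at 2 (via fail)  → match P0@[46:47]
pos 48 'c': at 3 (via fail)
pos 49 'b': at 0 (via fail)
pos 50 'a': at 1
pos 51 'a': at 2  → match P0@[50:51]
pos 52 'b': at 0 (via fail)
pos 53 'b': at 0
pos 54 'c': at 3
pos 55 'a': at 4  → match P1@[54:55]
pos 56 'a': at 2 (via fail)  → match P0@[55:56]
pos 57 'a': at 2 (via fail)  → match P0@[56:57]
pos 58 'c': at 3 (via fail)
pos 59 'a': at 4  → match P1@[58:59]

All matches (sorted): [[1,1],[2,0],[3,0],[5,1],[6,0],[7,0],[9,1],[10,0],[11,0],[14,1],[15,0],[18,1],[20,1],[21,0],[26,1],[27,0],[28,0],[31,1],[32,0],[36,1],[37,0],[38,0],[40,1],[42,1],[43,0],[45,1],[46,0],[47,0],[51,0],[55,1],[56,0],[57,0],[59,1]]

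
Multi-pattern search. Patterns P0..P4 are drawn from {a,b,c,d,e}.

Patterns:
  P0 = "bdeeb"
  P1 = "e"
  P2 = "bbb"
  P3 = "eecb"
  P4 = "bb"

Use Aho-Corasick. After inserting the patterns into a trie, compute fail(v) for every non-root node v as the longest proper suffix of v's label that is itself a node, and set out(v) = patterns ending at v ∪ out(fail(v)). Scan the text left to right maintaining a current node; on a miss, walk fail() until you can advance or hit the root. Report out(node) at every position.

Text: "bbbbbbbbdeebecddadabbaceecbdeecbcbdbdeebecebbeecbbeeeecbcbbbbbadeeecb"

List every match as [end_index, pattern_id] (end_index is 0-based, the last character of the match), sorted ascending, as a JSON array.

Construct AC machine:
Trie (insert patterns):
  0='ε' goto b→1 e→6
  1='b' goto b→7 d→2
  2='bd' goto e→3
  3='bde' goto e→4
  4='bdee' goto b→5
  5='bdeeb' goto ·  ←P0
  6='e' goto e→9  ←P1
  7='bb' goto b→8  ←P4
  8='bbb' goto ·  ←P2
  9='ee' goto c→10
  10='eec' goto b→11
  11='eecb' goto ·  ←P3

BFS fail/out derivation:
  n1('b'): parent n0 fail=0; on 'b' 0 → fail=0;  out ∅∪∅=∅
  n6('e'): parent n0 fail=0; on 'e' 0 → fail=0;  out {1}∪∅={1}
  n2('bd'): parent n1 fail=0; on 'd' 0 → fail=0;  out ∅∪∅=∅
  n7('bb'): parent n1 fail=0; on 'b' 0 → fail=1;  out {4}∪∅={4}
  n9('ee'): parent n6 fail=0; on 'e' 0 → fail=6;  out ∅∪{1}={1}
  n3('bde'): parent n2 fail=0; on 'e' 0 → fail=6;  out ∅∪{1}={1}
  n8('bbb'): parent n7 fail=1; on 'b' 1 → fail=7;  out {2}∪{4}={2,4}
  n10('eec'): parent n9 fail=6; on 'c' 6→0 → fail=0;  out ∅∪∅=∅
  n4('bdee'): parent n3 fail=6; on 'e' 6 → fail=9;  out ∅∪{1}={1}
  n11('eecb'): parent n10 fail=0; on 'b' 0 → fail=1;  out {3}∪∅={3}
  n5('bdeeb'): parent n4 fail=9; on 'b' 9→6→0 → fail=1;  out {0}∪∅={0}

Run:
[0] read 'b'  n0⇒n1
[1] read 'b'  n1⇒n7  ** P4@[0:1]
[2] read 'b'  n7⇒n8  ** P2@[0:2],P4@[1:2]
[3] read 'b'  n8⇒n8 (fail-walked)  ** P2@[1:3],P4@[2:3]
[4] read 'b'  n8⇒n8 (fail-walked)  ** P2@[2:4],P4@[3:4]
[5] read 'b'  n8⇒n8 (fail-walked)  ** P2@[3:5],P4@[4:5]
[6] read 'b'  n8⇒n8 (fail-walked)  ** P2@[4:6],P4@[5:6]
[7] read 'b'  n8⇒n8 (fail-walked)  ** P2@[5:7],P4@[6:7]
[8] read 'd'  n8⇒n2 (fail-walked)
[9] read 'e'  n2⇒n3  ** P1@[9:9]
[10] read 'e'  n3⇒n4  ** P1@[10:10]
[11] read 'b'  n4⇒n5  ** P0@[7:11]
[12] read 'e'  n5⇒n6 (fail-walked)  ** P1@[12:12]
[13] read 'c'  n6⇒n0 (fail-walked)
[14] read 'd'  n0⇒n0
[15] read 'd'  n0⇒n0
[16] read 'a'  n0⇒n0
[17] read 'd'  n0⇒n0
[18] read 'a'  n0⇒n0
[19] read 'b'  n0⇒n1
[20] read 'b'  n1⇒n7  ** P4@[19:20]
[21] read 'a'  n7⇒n0 (fail-walked)
[22] read 'c'  n0⇒n0
[23] read 'e'  n0⇒n6  ** P1@[23:23]
[24] read 'e'  n6⇒n9  ** P1@[24:24]
[25] read 'c'  n9⇒n10
[26] read 'b'  n10⇒n11  ** P3@[23:26]
[27] read 'd'  n11⇒n2 (fail-walked)
[28] read 'e'  n2⇒n3  ** P1@[28:28]
[29] read 'e'  n3⇒n4  ** P1@[29:29]
[30] read 'c'  n4⇒n10 (fail-walked)
[31] read 'b'  n10⇒n11  ** P3@[28:31]
[32] read 'c'  n11⇒n0 (fail-walked)
[33] read 'b'  n0⇒n1
[34] read 'd'  n1⇒n2
[35] read 'b'  n2⇒n1 (fail-walked)
[36] read 'd'  n1⇒n2
[37] read 'e'  n2⇒n3  ** P1@[37:37]
[38] read 'e'  n3⇒n4  ** P1@[38:38]
[39] read 'b'  n4⇒n5  ** P0@[35:39]
[40] read 'e'  n5⇒n6 (fail-walked)  ** P1@[40:40]
[41] read 'c'  n6⇒n0 (fail-walked)
[42] read 'e'  n0⇒n6  ** P1@[42:42]
[43] read 'b'  n6⇒n1 (fail-walked)
[44] read 'b'  n1⇒n7  ** P4@[43:44]
[45] read 'e'  n7⇒n6 (fail-walked)  ** P1@[45:45]
[46] read 'e'  n6⇒n9  ** P1@[46:46]
[47] read 'c'  n9⇒n10
[48] read 'b'  n10⇒n11  ** P3@[45:48]
[49] read 'b'  n11⇒n7 (fail-walked)  ** P4@[48:49]
[50] read 'e'  n7⇒n6 (fail-walked)  ** P1@[50:50]
[51] read 'e'  n6⇒n9  ** P1@[51:51]
[52] read 'e'  n9⇒n9 (fail-walked)  ** P1@[52:52]
[53] read 'e'  n9⇒n9 (fail-walked)  ** P1@[53:53]
[54] read 'c'  n9⇒n10
[55] read 'b'  n10⇒n11  ** P3@[52:55]
[56] read 'c'  n11⇒n0 (fail-walked)
[57] read 'b'  n0⇒n1
[58] read 'b'  n1⇒n7  ** P4@[57:58]
[59] read 'b'  n7⇒n8  ** P2@[57:59],P4@[58:59]
[60] read 'b'  n8⇒n8 (fail-walked)  ** P2@[58:60],P4@[59:60]
[61] read 'b'  n8⇒n8 (fail-walked)  ** P2@[59:61],P4@[60:61]
[62] read 'a'  n8⇒n0 (fail-walked)
[63] read 'd'  n0⇒n0
[64] read 'e'  n0⇒n6  ** P1@[64:64]
[65] read 'e'  n6⇒n9  ** P1@[65:65]
[66] read 'e'  n9⇒n9 (fail-walked)  ** P1@[66:66]
[67] read 'c'  n9⇒n10
[68] read 'b'  n10⇒n11  ** P3@[65:68]

Result: [[1,4],[2,2],[2,4],[3,2],[3,4],[4,2],[4,4],[5,2],[5,4],[6,2],[6,4],[7,2],[7,4],[9,1],[10,1],[11,0],[12,1],[20,4],[23,1],[24,1],[26,3],[28,1],[29,1],[31,3],[37,1],[38,1],[39,0],[40,1],[42,1],[44,4],[45,1],[46,1],[48,3],[49,4],[50,1],[51,1],[52,1],[53,1],[55,3],[58,4],[59,2],[59,4],[60,2],[60,4],[61,2],[61,4],[64,1],[65,1],[66,1],[68,3]]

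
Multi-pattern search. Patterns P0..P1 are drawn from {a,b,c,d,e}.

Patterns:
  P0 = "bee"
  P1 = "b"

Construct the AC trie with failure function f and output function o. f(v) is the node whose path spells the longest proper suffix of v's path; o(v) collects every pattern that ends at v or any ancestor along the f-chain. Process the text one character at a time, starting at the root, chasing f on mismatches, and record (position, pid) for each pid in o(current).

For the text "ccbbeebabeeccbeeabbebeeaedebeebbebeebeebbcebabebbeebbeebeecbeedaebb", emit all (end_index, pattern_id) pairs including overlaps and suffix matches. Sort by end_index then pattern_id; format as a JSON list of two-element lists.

Build automaton:
Trie (insert patterns):
  n0 'ε': b→1
  n1 'b': e→2  [P1 ends]
  n2 'be': e→3
  n3 'bee': ·  [P0 ends]

Failure links (BFS by depth):
  n1('b'): parent n0 fail=0; on 'b' 0 → fail=0;  out {1}∪∅={1}
  n2('be'): parent n1 fail=0; on 'e' 0 → fail=0;  out ∅∪∅=∅
  n3('bee'): parent n2 fail=0; on 'e' 0 → fail=0;  out {0}∪∅={0}

Text stream:
pos 0 'c': at 0
pos 1 'c': at 0
pos 2 'b': at 1  → match P1@[2:2]
pos 3 'b': at 1 (via fail)  → match P1@[3:3]
pos 4 'e': at 2
pos 5 'e': at 3  → match P0@[3:5]
pos 6 'b': at 1 (via fail)  → match P1@[6:6]
pos 7 'a': at 0 (via fail)
pos 8 'b': at 1  → match P1@[8:8]
pos 9 'e': at 2
pos 10 'e': at 3  → match P0@[8:10]
pos 11 'c': at 0 (via fail)
pos 12 'c': at 0
pos 13 'b': at 1  → match P1@[13:13]
pos 14 'e': at 2
pos 15 'e': at 3  → match P0@[13:15]
pos 16 'a': at 0 (via fail)
pos 17 'b': at 1  → match P1@[17:17]
pos 18 'b': at 1 (via fail)  → match P1@[18:18]
pos 19 'e': at 2
pos 20 'b': at 1 (via fail)  → match P1@[20:20]
pos 21 'e': at 2
pos 22 'e': at 3  → match P0@[20:22]
pos 23 'a': at 0 (via fail)
pos 24 'e': at 0
pos 25 'd': at 0
pos 26 'e': at 0
pos 27 'b': at 1  → match P1@[27:27]
pos 28 'e': at 2
pos 29 'e': at 3  → match P0@[27:29]
pos 30 'b': at 1 (via fail)  → match P1@[30:30]
pos 31 'b': at 1 (via fail)  → match P1@[31:31]
pos 32 'e': at 2
pos 33 'b': at 1 (via fail)  → match P1@[33:33]
pos 34 'e': at 2
pos 35 'e': at 3  → match P0@[33:35]
pos 36 'b': at 1 (via fail)  → match P1@[36:36]
pos 37 'e': at 2
pos 38 'e': at 3  → match P0@[36:38]
pos 39 'b': at 1 (via fail)  → match P1@[39:39]
pos 40 'b': at 1 (via fail)  → match P1@[40:40]
pos 41 'c': at 0 (via fail)
pos 42 'e': at 0
pos 43 'b': at 1  → match P1@[43:43]
pos 44 'a': at 0 (via fail)
pos 45 'b': at 1  → match P1@[45:45]
pos 46 'e': at 2
pos 47 'b': at 1 (via fail)  → match P1@[47:47]
pos 48 'b': at 1 (via fail)  → match P1@[48:48]
pos 49 'e': at 2
pos 50 'e': at 3  → match P0@[48:50]
pos 51 'b': at 1 (via fail)  → match P1@[51:51]
pos 52 'b': at 1 (via fail)  → match P1@[52:52]
pos 53 'e': at 2
pos 54 'e': at 3  → match P0@[52:54]
pos 55 'b': at 1 (via fail)  → match P1@[55:55]
pos 56 'e': at 2
pos 57 'e': at 3  → match P0@[55:57]
pos 58 'c': at 0 (via fail)
pos 59 'b': at 1  → match P1@[59:59]
pos 60 'e': at 2
pos 61 'e': at 3  → match P0@[59:61]
pos 62 'd': at 0 (via fail)
pos 63 'a': at 0
pos 64 'e': at 0
pos 65 'b': at 1  → match P1@[65:65]
pos 66 'b': at 1 (via fail)  → match P1@[66:66]

Matches: [[2,1],[3,1],[5,0],[6,1],[8,1],[10,0],[13,1],[15,0],[17,1],[18,1],[20,1],[22,0],[27,1],[29,0],[30,1],[31,1],[33,1],[35,0],[36,1],[38,0],[39,1],[40,1],[43,1],[45,1],[47,1],[48,1],[50,0],[51,1],[52,1],[54,0],[55,1],[57,0],[59,1],[61,0],[65,1],[66,1]]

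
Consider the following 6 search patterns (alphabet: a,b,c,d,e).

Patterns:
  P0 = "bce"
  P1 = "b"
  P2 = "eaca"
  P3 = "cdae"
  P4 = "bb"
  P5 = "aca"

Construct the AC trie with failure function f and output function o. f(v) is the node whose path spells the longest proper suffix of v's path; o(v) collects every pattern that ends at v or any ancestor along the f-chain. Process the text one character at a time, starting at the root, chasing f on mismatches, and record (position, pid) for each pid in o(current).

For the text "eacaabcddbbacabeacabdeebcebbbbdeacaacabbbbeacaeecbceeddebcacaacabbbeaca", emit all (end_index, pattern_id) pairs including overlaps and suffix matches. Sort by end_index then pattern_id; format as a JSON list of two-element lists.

Build automaton:
Trie (insert patterns):
  n0 'ε': a→13 b→1 c→8 e→4
  n1 'b': b→12 c→2  [P1 ends]
  n2 'bc': e→3
  n3 'bce': ·  [P0 ends]
  n4 'e': a→5
  n5 'ea': c→6
  n6 'eac': a→7
  n7 'eaca': ·  [P2 ends]
  n8 'c': d→9
  n9 'cd': a→10
  n10 'cda': e→11
  n11 'cdae': ·  [P3 ends]
  n12 'bb': ·  [P4 ends]
  n13 'a': c→14
  n14 'ac': a→15
  n15 'aca': ·  [P5 ends]

Failure links (BFS by depth):
  fail(1) 'b': from fail(0)=0 chase 'b': 0 ⇒ 0;  out={1}∪out(0)={1}
  fail(4) 'e': from fail(0)=0 chase 'e': 0 ⇒ 0;  out=∅∪out(0)=∅
  fail(8) 'c': from fail(0)=0 chase 'c': 0 ⇒ 0;  out=∅∪out(0)=∅
  fail(13) 'a': from fail(0)=0 chase 'a': 0 ⇒ 0;  out=∅∪out(0)=∅
  fail(2) 'bc': from fail(1)=0 chase 'c': 0 ⇒ 8;  out=∅∪out(8)=∅
  fail(5) 'ea': from fail(4)=0 chase 'a': 0 ⇒ 13;  out=∅∪out(13)=∅
  fail(9) 'cd': from fail(8)=0 chase 'd': 0 ⇒ 0;  out=∅∪out(0)=∅
  fail(12) 'bb': from fail(1)=0 chase 'b': 0 ⇒ 1;  out={4}∪out(1)={1,4}
  fail(14) 'ac': from fail(13)=0 chase 'c': 0 ⇒ 8;  out=∅∪out(8)=∅
  fail(3) 'bce': from fail(2)=8 chase 'e': 8→0 ⇒ 4;  out={0}∪out(4)={0}
  fail(6) 'eac': from fail(5)=13 chase 'c': 13 ⇒ 14;  out=∅∪out(14)=∅
  fail(10) 'cda': from fail(9)=0 chase 'a': 0 ⇒ 13;  out=∅∪out(13)=∅
  fail(15) 'aca': from fail(14)=8 chase 'a': 8→0 ⇒ 13;  out={5}∪out(13)={5}
  fail(7) 'eaca': from fail(6)=14 chase 'a': 14 ⇒ 15;  out={2}∪out(15)={2,5}
  fail(11) 'cdae': from fail(10)=13 chase 'e': 13→0 ⇒ 4;  out={3}∪out(4)={3}

Text stream:
i=0 'e': node 0→4
i=1 'a': node 4→5
i=2 'c': node 5→6
i=3 'a': node 6→7  ** P2@[0:3],P5@[1:3]
i=4 'a': node 7→13 (via fail)
i=5 'b': node 13→1 (via fail)  ** P1@[5:5]
i=6 'c': node 1→2
i=7 'd': node 2→9 (via fail)
i=8 'd': node 9→0 (via fail)
i=9 'b': node 0→1  ** P1@[9:9]
i=10 'b': node 1→12  ** P1@[10:10],P4@[9:10]
i=11 'a': node 12→13 (via fail)
i=12 'c': node 13→14
i=13 'a': node 14→15  ** P5@[11:13]
i=14 'b': node 15→1 (via fail)  ** P1@[14:14]
i=15 'e': node 1→4 (via fail)
i=16 'a': node 4→5
i=17 'c': node 5→6
i=18 'a': node 6→7  ** P2@[15:18],P5@[16:18]
i=19 'b': node 7→1 (via fail)  ** P1@[19:19]
i=20 'd': node 1→0 (via fail)
i=21 'e': node 0→4
i=22 'e': node 4→4 (via fail)
i=23 'b': node 4→1 (via fail)  ** P1@[23:23]
i=24 'c': node 1→2
i=25 'e': node 2→3  ** P0@[23:25]
i=26 'b': node 3→1 (via fail)  ** P1@[26:26]
i=27 'b': node 1→12  ** P1@[27:27],P4@[26:27]
i=28 'b': node 12→12 (via fail)  ** P1@[28:28],P4@[27:28]
i=29 'b': node 12→12 (via fail)  ** P1@[29:29],P4@[28:29]
i=30 'd': node 12→0 (via fail)
i=31 'e': node 0→4
i=32 'a': node 4→5
i=33 'c': node 5→6
i=34 'a': node 6→7  ** P2@[31:34],P5@[32:34]
i=35 'a': node 7→13 (via fail)
i=36 'c': node 13→14
i=37 'a': node 14→15  ** P5@[35:37]
i=38 'b': node 15→1 (via fail)  ** P1@[38:38]
i=39 'b': node 1→12  ** P1@[39:39],P4@[38:39]
i=40 'b': node 12→12 (via fail)  ** P1@[40:40],P4@[39:40]
i=41 'b': node 12→12 (via fail)  ** P1@[41:41],P4@[40:41]
i=42 'e': node 12→4 (via fail)
i=43 'a': node 4→5
i=44 'c': node 5→6
i=45 'a': node 6→7  ** P2@[42:45],P5@[43:45]
i=46 'e': node 7→4 (via fail)
i=47 'e': node 4→4 (via fail)
i=48 'c': node 4→8 (via fail)
i=49 'b': node 8→1 (via fail)  ** P1@[49:49]
i=50 'c': node 1→2
i=51 'e': node 2→3  ** P0@[49:51]
i=52 'e': node 3→4 (via fail)
i=53 'd': node 4→0 (via fail)
i=54 'd': node 0→0
i=55 'e': node 0→4
i=56 'b': node 4→1 (via fail)  ** P1@[56:56]
i=57 'c': node 1→2
i=58 'a': node 2→13 (via fail)
i=59 'c': node 13→14
i=60 'a': node 14→15  ** P5@[58:60]
i=61 'a': node 15→13 (via fail)
i=62 'c': node 13→14
i=63 'a': node 14→15  ** P5@[61:63]
i=64 'b': node 15→1 (via fail)  ** P1@[64:64]
i=65 'b': node 1→12  ** P1@[65:65],P4@[64:65]
i=66 'b': node 12→12 (via fail)  ** P1@[66:66],P4@[65:66]
i=67 'e': node 12→4 (via fail)
i=68 'a': node 4→5
i=69 'c': node 5→6
i=70 'a': node 6→7  ** P2@[67:70],P5@[68:70]

Result: [[3,2],[3,5],[5,1],[9,1],[10,1],[10,4],[13,5],[14,1],[18,2],[18,5],[19,1],[23,1],[25,0],[26,1],[27,1],[27,4],[28,1],[28,4],[29,1],[29,4],[34,2],[34,5],[37,5],[38,1],[39,1],[39,4],[40,1],[40,4],[41,1],[41,4],[45,2],[45,5],[49,1],[51,0],[56,1],[60,5],[63,5],[64,1],[65,1],[65,4],[66,1],[66,4],[70,2],[70,5]]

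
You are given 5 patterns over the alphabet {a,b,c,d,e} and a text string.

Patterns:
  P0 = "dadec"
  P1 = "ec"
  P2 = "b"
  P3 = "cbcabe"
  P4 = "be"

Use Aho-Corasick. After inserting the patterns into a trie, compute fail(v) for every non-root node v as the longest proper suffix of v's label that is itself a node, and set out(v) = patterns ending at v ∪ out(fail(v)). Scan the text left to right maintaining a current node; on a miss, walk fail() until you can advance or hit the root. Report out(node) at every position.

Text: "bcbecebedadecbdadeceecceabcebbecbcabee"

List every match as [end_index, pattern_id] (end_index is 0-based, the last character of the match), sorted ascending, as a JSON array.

Construct AC machine:
Trie nodes:
  0='ε' goto b→8 c→9 d→1 e→6
  1='d' goto a→2
  2='da' goto d→3
  3='dad' goto e→4
  4='dade' goto c→5
  5='dadec' goto ·  [P0 ends]
  6='e' goto c→7
  7='ec' goto ·  [P1 ends]
  8='b' goto e→15  [P2 ends]
  9='c' goto b→10
  10='cb' goto c→11
  11='cbc' goto a→12
  12='cbca' goto b→13
  13='cbcab' goto e→14
  14='cbcabe' goto ·  [P3 ends]
  15='be' goto ·  [P4 ends]

BFS fail/out derivation:
  fail(1) 'd': from fail(0)=0 chase 'd': 0 ⇒ 0;  out=∅∪out(0)=∅
  fail(6) 'e': from fail(0)=0 chase 'e': 0 ⇒ 0;  out=∅∪out(0)=∅
  fail(8) 'b': from fail(0)=0 chase 'b': 0 ⇒ 0;  out={2}∪out(0)={2}
  fail(9) 'c': from fail(0)=0 chase 'c': 0 ⇒ 0;  out=∅∪out(0)=∅
  fail(2) 'da': from fail(1)=0 chase 'a': 0 ⇒ 0;  out=∅∪out(0)=∅
  fail(7) 'ec': from fail(6)=0 chase 'c': 0 ⇒ 9;  out={1}∪out(9)={1}
  fail(10) 'cb': from fail(9)=0 chase 'b': 0 ⇒ 8;  out=∅∪out(8)={2}
  fail(15) 'be': from fail(8)=0 chase 'e': 0 ⇒ 6;  out={4}∪out(6)={4}
  fail(3) 'dad': from fail(2)=0 chase 'd': 0 ⇒ 1;  out=∅∪out(1)=∅
  fail(11) 'cbc': from fail(10)=8 chase 'c': 8→0 ⇒ 9;  out=∅∪out(9)=∅
  fail(4) 'dade': from fail(3)=1 chase 'e': 1→0 ⇒ 6;  out=∅∪out(6)=∅
  fail(12) 'cbca': from fail(11)=9 chase 'a': 9→0 ⇒ 0;  out=∅∪out(0)=∅
  fail(5) 'dadec': from fail(4)=6 chase 'c': 6 ⇒ 7;  out={0}∪out(7)={0,1}
  fail(13) 'cbcab': from fail(12)=0 chase 'b': 0 ⇒ 8;  out=∅∪out(8)={2}
  fail(14) 'cbcabe': from fail(13)=8 chase 'e': 8 ⇒ 15;  out={3}∪out(15)={3,4}

Scan:
[0] read 'b'  n0⇒n8  ** P2@[0:0]
[1] read 'c'  n8⇒n9 (fail-walked)
[2] read 'b'  n9⇒n10  ** P2@[2:2]
[3] read 'e'  n10⇒n15 (fail-walked)  ** P4@[2:3]
[4] read 'c'  n15⇒n7 (fail-walked)  ** P1@[3:4]
[5] read 'e'  n7⇒n6 (fail-walked)
[6] read 'b'  n6⇒n8 (fail-walked)  ** P2@[6:6]
[7] read 'e'  n8⇒n15  ** P4@[6:7]
[8] read 'd'  n15⇒n1 (fail-walked)
[9] read 'a'  n1⇒n2
[10] read 'd'  n2⇒n3
[11] read 'e'  n3⇒n4
[12] read 'c'  n4⇒n5  ** P0@[8:12],P1@[11:12]
[13] read 'b'  n5⇒n10 (fail-walked)  ** P2@[13:13]
[14] read 'd'  n10⇒n1 (fail-walked)
[15] read 'a'  n1⇒n2
[16] read 'd'  n2⇒n3
[17] read 'e'  n3⇒n4
[18] read 'c'  n4⇒n5  ** P0@[14:18],P1@[17:18]
[19] read 'e'  n5⇒n6 (fail-walked)
[20] read 'e'  n6⇒n6 (fail-walked)
[21] read 'c'  n6⇒n7  ** P1@[20:21]
[22] read 'c'  n7⇒n9 (fail-walked)
[23] read 'e'  n9⇒n6 (fail-walked)
[24] read 'a'  n6⇒n0 (fail-walked)
[25] read 'b'  n0⇒n8  ** P2@[25:25]
[26] read 'c'  n8⇒n9 (fail-walked)
[27] read 'e'  n9⇒n6 (fail-walked)
[28] read 'b'  n6⇒n8 (fail-walked)  ** P2@[28:28]
[29] read 'b'  n8⇒n8 (fail-walked)  ** P2@[29:29]
[30] read 'e'  n8⇒n15  ** P4@[29:30]
[31] read 'c'  n15⇒n7 (fail-walked)  ** P1@[30:31]
[32] read 'b'  n7⇒n10 (fail-walked)  ** P2@[32:32]
[33] read 'c'  n10⇒n11
[34] read 'a'  n11⇒n12
[35] read 'b'  n12⇒n13  ** P2@[35:35]
[36] read 'e'  n13⇒n14  ** P3@[31:36],P4@[35:36]
[37] read 'e'  n14⇒n6 (fail-walked)

All matches (sorted): [[0,2],[2,2],[3,4],[4,1],[6,2],[7,4],[12,0],[12,1],[13,2],[18,0],[18,1],[21,1],[25,2],[28,2],[29,2],[30,4],[31,1],[32,2],[35,2],[36,3],[36,4]]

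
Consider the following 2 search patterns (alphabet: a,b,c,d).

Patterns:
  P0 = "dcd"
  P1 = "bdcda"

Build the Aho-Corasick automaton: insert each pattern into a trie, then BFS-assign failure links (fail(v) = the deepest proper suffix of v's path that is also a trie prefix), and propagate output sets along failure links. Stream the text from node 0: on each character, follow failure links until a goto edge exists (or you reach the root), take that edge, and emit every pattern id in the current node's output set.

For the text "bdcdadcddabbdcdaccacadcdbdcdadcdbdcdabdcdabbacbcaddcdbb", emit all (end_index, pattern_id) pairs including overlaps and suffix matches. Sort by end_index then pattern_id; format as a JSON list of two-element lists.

Build:
Trie nodes:
  n0 'ε': b→4 d→1
  n1 'd': c→2
  n2 'dc': d→3
  n3 'dcd': ·  [P0 ends]
  n4 'b': d→5
  n5 'bd': c→6
  n6 'bdc': d→7
  n7 'bdcd': a→8
  n8 'bdcda': ·  [P1 ends]

BFS fail/out derivation:
  fail(1) 'd': from fail(0)=0 chase 'd': 0 ⇒ 0;  out=∅∪out(0)=∅
  fail(4) 'b': from fail(0)=0 chase 'b': 0 ⇒ 0;  out=∅∪out(0)=∅
  fail(2) 'dc': from fail(1)=0 chase 'c': 0 ⇒ 0;  out=∅∪out(0)=∅
  fail(5) 'bd': from fail(4)=0 chase 'd': 0 ⇒ 1;  out=∅∪out(1)=∅
  fail(3) 'dcd': from fail(2)=0 chase 'd': 0 ⇒ 1;  out={0}∪out(1)={0}
  fail(6) 'bdc': from fail(5)=1 chase 'c': 1 ⇒ 2;  out=∅∪out(2)=∅
  fail(7) 'bdcd': from fail(6)=2 chase 'd': 2 ⇒ 3;  out=∅∪out(3)={0}
  fail(8) 'bdcda': from fail(7)=3 chase 'a': 3→1→0 ⇒ 0;  out={1}∪out(0)={1}

Text stream:
[0] read 'b'  n0⇒n4
[1] read 'd'  n4⇒n5
[2] read 'c'  n5⇒n6
[3] read 'd'  n6⇒n7  ** P0@[1:3]
[4] read 'a'  n7⇒n8  ** P1@[0:4]
[5] read 'd'  n8⇒n1 ·f
[6] read 'c'  n1⇒n2
[7] read 'd'  n2⇒n3  ** P0@[5:7]
[8] read 'd'  n3⇒n1 ·f
[9] read 'a'  n1⇒n0 ·f
[10] read 'b'  n0⇒n4
[11] read 'b'  n4⇒n4 ·f
[12] read 'd'  n4⇒n5
[13] read 'c'  n5⇒n6
[14] read 'd'  n6⇒n7  ** P0@[12:14]
[15] read 'a'  n7⇒n8  ** P1@[11:15]
[16] read 'c'  n8⇒n0 ·f
[17] read 'c'  n0⇒n0
[18] read 'a'  n0⇒n0
[19] read 'c'  n0⇒n0
[20] read 'a'  n0⇒n0
[21] read 'd'  n0⇒n1
[22] read 'c'  n1⇒n2
[23] read 'd'  n2⇒n3  ** P0@[21:23]
[24] read 'b'  n3⇒n4 ·f
[25] read 'd'  n4⇒n5
[26] read 'c'  n5⇒n6
[27] read 'd'  n6⇒n7  ** P0@[25:27]
[28] read 'a'  n7⇒n8  ** P1@[24:28]
[29] read 'd'  n8⇒n1 ·f
[30] read 'c'  n1⇒n2
[31] read 'd'  n2⇒n3  ** P0@[29:31]
[32] read 'b'  n3⇒n4 ·f
[33] read 'd'  n4⇒n5
[34] read 'c'  n5⇒n6
[35] read 'd'  n6⇒n7  ** P0@[33:35]
[36] read 'a'  n7⇒n8  ** P1@[32:36]
[37] read 'b'  n8⇒n4 ·f
[38] read 'd'  n4⇒n5
[39] read 'c'  n5⇒n6
[40] read 'd'  n6⇒n7  ** P0@[38:40]
[41] read 'a'  n7⇒n8  ** P1@[37:41]
[42] read 'b'  n8⇒n4 ·f
[43] read 'b'  n4⇒n4 ·f
[44] read 'a'  n4⇒n0 ·f
[45] read 'c'  n0⇒n0
[46] read 'b'  n0⇒n4
[47] read 'c'  n4⇒n0 ·f
[48] read 'a'  n0⇒n0
[49] read 'd'  n0⇒n1
[50] read 'd'  n1⇒n1 ·f
[51] read 'c'  n1⇒n2
[52] read 'd'  n2⇒n3  ** P0@[50:52]
[53] read 'b'  n3⇒n4 ·f
[54] read 'b'  n4⇒n4 ·f

Result: [[3,0],[4,1],[7,0],[14,0],[15,1],[23,0],[27,0],[28,1],[31,0],[35,0],[36,1],[40,0],[41,1],[52,0]]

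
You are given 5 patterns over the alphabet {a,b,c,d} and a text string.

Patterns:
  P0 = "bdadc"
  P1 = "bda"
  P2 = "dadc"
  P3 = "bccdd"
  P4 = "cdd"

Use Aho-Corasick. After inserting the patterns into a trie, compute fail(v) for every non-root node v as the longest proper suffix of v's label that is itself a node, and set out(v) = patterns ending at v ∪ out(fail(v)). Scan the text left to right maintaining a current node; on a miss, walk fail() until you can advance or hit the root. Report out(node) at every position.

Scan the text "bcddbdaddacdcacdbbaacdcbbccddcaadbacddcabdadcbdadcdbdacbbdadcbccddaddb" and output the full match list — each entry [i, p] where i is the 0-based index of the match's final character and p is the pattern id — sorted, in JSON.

Build:
Trie (insert patterns):
  0='ε' goto b→1 c→14 d→6
  1='b' goto c→10 d→2
  2='bd' goto a→3
  3='bda' goto d→4  ←P1
  4='bdad' goto c→5
  5='bdadc' goto ·  ←P0
  6='d' goto a→7
  7='da' goto d→8
  8='dad' goto c→9
  9='dadc' goto ·  ←P2
  10='bc' goto c→11
  11='bcc' goto d→12
  12='bccd' goto d→13
  13='bccdd' goto ·  ←P3
  14='c' goto d→15
  15='cd' goto d→16
  16='cdd' goto ·  ←P4

Failure links (BFS by depth):
  n1('b'): parent n0 fail=0; on 'b' 0 → fail=0;  out ∅∪∅=∅
  n6('d'): parent n0 fail=0; on 'd' 0 → fail=0;  out ∅∪∅=∅
  n14('c'): parent n0 fail=0; on 'c' 0 → fail=0;  out ∅∪∅=∅
  n2('bd'): parent n1 fail=0; on 'd' 0 → fail=6;  out ∅∪∅=∅
  n7('da'): parent n6 fail=0; on 'a' 0 → fail=0;  out ∅∪∅=∅
  n10('bc'): parent n1 fail=0; on 'c' 0 → fail=14;  out ∅∪∅=∅
  n15('cd'): parent n14 fail=0; on 'd' 0 → fail=6;  out ∅∪∅=∅
  n3('bda'): parent n2 fail=6; on 'a' 6 → fail=7;  out {1}∪∅={1}
  n8('dad'): parent n7 fail=0; on 'd' 0 → fail=6;  out ∅∪∅=∅
  n11('bcc'): parent n10 fail=14; on 'c' 14→0 → fail=14;  out ∅∪∅=∅
  n16('cdd'): parent n15 fail=6; on 'd' 6→0 → fail=6;  out {4}∪∅={4}
  n4('bdad'): parent n3 fail=7; on 'd' 7 → fail=8;  out ∅∪∅=∅
  n9('dadc'): parent n8 fail=6; on 'c' 6→0 → fail=14;  out {2}∪∅={2}
  n12('bccd'): parent n11 fail=14; on 'd' 14 → fail=15;  out ∅∪∅=∅
  n5('bdadc'): parent n4 fail=8; on 'c' 8 → fail=9;  out {0}∪{2}={0,2}
  n13('bccdd'): parent n12 fail=15; on 'd' 15 → fail=16;  out {3}∪{4}={3,4}

Text stream:
[0] read 'b'  n0⇒n1
[1] read 'c'  n1⇒n10
[2] read 'd'  n10⇒n15 ·f
[3] read 'd'  n15⇒n16  ** P4@[1:3]
[4] read 'b'  n16⇒n1 ·f
[5] read 'd'  n1⇒n2
[6] read 'a'  n2⇒n3  ** P1@[4:6]
[7] read 'd'  n3⇒n4
[8] read 'd'  n4⇒n6 ·f
[9] read 'a'  n6⇒n7
[10] read 'c'  n7⇒n14 ·f
[11] read 'd'  n14⇒n15
[12] read 'c'  n15⇒n14 ·f
[13] read 'a'  n14⇒n0 ·f
[14] read 'c'  n0⇒n14
[15] read 'd'  n14⇒n15
[16] read 'b'  n15⇒n1 ·f
[17] read 'b'  n1⇒n1 ·f
[18] read 'a'  n1⇒n0 ·f
[19] read 'a'  n0⇒n0
[20] read 'c'  n0⇒n14
[21] read 'd'  n14⇒n15
[22] read 'c'  n15⇒n14 ·f
[23] read 'b'  n14⇒n1 ·f
[24] read 'b'  n1⇒n1 ·f
[25] read 'c'  n1⇒n10
[26] read 'c'  n10⇒n11
[27] read 'd'  n11⇒n12
[28] read 'd'  n12⇒n13  ** P3@[24:28],P4@[26:28]
[29] read 'c'  n13⇒n14 ·f
[30] read 'a'  n14⇒n0 ·f
[31] read 'a'  n0⇒n0
[32] read 'd'  n0⇒n6
[33] read 'b'  n6⇒n1 ·f
[34] read 'a'  n1⇒n0 ·f
[35] read 'c'  n0⇒n14
[36] read 'd'  n14⇒n15
[37] read 'd'  n15⇒n16  ** P4@[35:37]
[38] read 'c'  n16⇒n14 ·f
[39] read 'a'  n14⇒n0 ·f
[40] read 'b'  n0⇒n1
[41] read 'd'  n1⇒n2
[42] read 'a'  n2⇒n3  ** P1@[40:42]
[43] read 'd'  n3⇒n4
[44] read 'c'  n4⇒n5  ** P0@[40:44],P2@[41:44]
[45] read 'b'  n5⇒n1 ·f
[46] read 'd'  n1⇒n2
[47] read 'a'  n2⇒n3  ** P1@[45:47]
[48] read 'd'  n3⇒n4
[49] read 'c'  n4⇒n5  ** P0@[45:49],P2@[46:49]
[50] read 'd'  n5⇒n15 ·f
[51] read 'b'  n15⇒n1 ·f
[52] read 'd'  n1⇒n2
[53] read 'a'  n2⇒n3  ** P1@[51:53]
[54] read 'c'  n3⇒n14 ·f
[55] read 'b'  n14⇒n1 ·f
[56] read 'b'  n1⇒n1 ·f
[57] read 'd'  n1⇒n2
[58] read 'a'  n2⇒n3  ** P1@[56:58]
[59] read 'd'  n3⇒n4
[60] read 'c'  n4⇒n5  ** P0@[56:60],P2@[57:60]
[61] read 'b'  n5⇒n1 ·f
[62] read 'c'  n1⇒n10
[63] read 'c'  n10⇒n11
[64] read 'd'  n11⇒n12
[65] read 'd'  n12⇒n13  ** P3@[61:65],P4@[63:65]
[66] read 'a'  n13⇒n7 ·f
[67] read 'd'  n7⇒n8
[68] read 'd'  n8⇒n6 ·f
[69] read 'b'  n6⇒n1 ·f

Result: [[3,4],[6,1],[28,3],[28,4],[37,4],[42,1],[44,0],[44,2],[47,1],[49,0],[49,2],[53,1],[58,1],[60,0],[60,2],[65,3],[65,4]]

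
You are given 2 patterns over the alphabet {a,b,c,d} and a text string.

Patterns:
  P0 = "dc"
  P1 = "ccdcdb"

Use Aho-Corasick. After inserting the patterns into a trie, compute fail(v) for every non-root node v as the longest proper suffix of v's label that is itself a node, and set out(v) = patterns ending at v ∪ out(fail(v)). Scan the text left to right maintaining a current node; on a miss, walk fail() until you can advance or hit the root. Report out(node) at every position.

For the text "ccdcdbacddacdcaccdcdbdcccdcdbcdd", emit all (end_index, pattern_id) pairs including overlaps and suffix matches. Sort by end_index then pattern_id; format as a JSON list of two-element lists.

Build:
Trie (insert patterns):
  0='ε' goto c→3 d→1
  1='d' goto c→2
  2='dc' goto ·  ←P0
  3='c' goto c→4
  4='cc' goto d→5
  5='ccd' goto c→6
  6='ccdc' goto d→7
  7='ccdcd' goto b→8
  8='ccdcdb' goto ·  ←P1

Failure links (BFS by depth):
  n1('d'): parent n0 fail=0; on 'd' 0 → fail=0;  out ∅∪∅=∅
  n3('c'): parent n0 fail=0; on 'c' 0 → fail=0;  out ∅∪∅=∅
  n2('dc'): parent n1 fail=0; on 'c' 0 → fail=3;  out {0}∪∅={0}
  n4('cc'): parent n3 fail=0; on 'c' 0 → fail=3;  out ∅∪∅=∅
  n5('ccd'): parent n4 fail=3; on 'd' 3→0 → fail=1;  out ∅∪∅=∅
  n6('ccdc'): parent n5 fail=1; on 'c' 1 → fail=2;  out ∅∪{0}={0}
  n7('ccdcd'): parent n6 fail=2; on 'd' 2→3→0 → fail=1;  out ∅∪∅=∅
  n8('ccdcdb'): parent n7 fail=1; on 'b' 1→0 → fail=0;  out {1}∪∅={1}

Run:
pos 0 'c': at 3
pos 1 'c': at 4
pos 2 'd': at 5
pos 3 'c': at 6  → match P0@[2:3]
pos 4 'd': at 7
pos 5 'b': at 8  → match P1@[0:5]
pos 6 'a': at 0 ·f
pos 7 'c': at 3
pos 8 'd': at 1 ·f
pos 9 'd': at 1 ·f
pos 10 'a': at 0 ·f
pos 11 'c': at 3
pos 12 'd': at 1 ·f
pos 13 'c': at 2  → match P0@[12:13]
pos 14 'a': at 0 ·f
pos 15 'c': at 3
pos 16 'c': at 4
pos 17 'd': at 5
pos 18 'c': at 6  → match P0@[17:18]
pos 19 'd': at 7
pos 20 'b': at 8  → match P1@[15:20]
pos 21 'd': at 1 ·f
pos 22 'c': at 2  → match P0@[21:22]
pos 23 'c': at 4 ·f
pos 24 'c': at 4 ·f
pos 25 'd': at 5
pos 26 'c': at 6  → match P0@[25:26]
pos 27 'd': at 7
pos 28 'b': at 8  → match P1@[23:28]
pos 29 'c': at 3 ·f
pos 30 'd': at 1 ·f
pos 31 'd': at 1 ·f

Matches: [[3,0],[5,1],[13,0],[18,0],[20,1],[22,0],[26,0],[28,1]]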